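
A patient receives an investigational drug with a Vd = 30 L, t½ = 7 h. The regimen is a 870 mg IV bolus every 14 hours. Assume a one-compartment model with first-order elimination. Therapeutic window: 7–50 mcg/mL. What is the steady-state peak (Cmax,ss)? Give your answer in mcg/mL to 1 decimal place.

38.7 mcg/mL

τ = 14 h = 2 half-lives, so f = (1/2)^2 = 0.25.
Accumulation ratio R = 1/(1 − f) = 1/0.75 = 4/3.
Single-dose peak C₀ = D/Vd = 870/30 = 29 mcg/mL.
Steady-state peak Cmax,ss = C₀·R = 29 × 4/3 ≈ 38.667 mcg/mL.
Peak 38.7 mcg/mL vs MTC 50 mcg/mL: below toxic threshold.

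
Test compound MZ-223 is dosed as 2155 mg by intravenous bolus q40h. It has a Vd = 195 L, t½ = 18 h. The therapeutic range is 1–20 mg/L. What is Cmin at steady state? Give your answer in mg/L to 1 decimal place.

3.0 mg/L

k = ln2/t½ = ln2/18 ≈ 0.038508 h⁻¹; fraction remaining f = e^(−kτ) = e^(−0.038508×40) ≈ 0.2143.
At steady state, accumulation factor R = 1/(1 − e^(−kτ)) ≈ 1.2728.
Each bolus raises the concentration by D/Vd = 2155/195 ≈ 11.051 mg/L.
Cmax,ss = C₀/(1 − f) ≈ 11.051/0.7857 ≈ 14.065 mg/L.
One interval later, Cmin,ss = Cmax,ss·e^(−kτ) ≈ 14.065 × 0.2143 ≈ 3.014 mg/L.
Trough 3.0 mg/L vs MEC 1 mg/L: adequate.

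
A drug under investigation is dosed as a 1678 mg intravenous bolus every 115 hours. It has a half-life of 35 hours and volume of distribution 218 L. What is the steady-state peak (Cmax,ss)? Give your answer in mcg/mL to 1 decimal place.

Over one 115-h interval, 115/35 ≈ 3.2857 half-lives elapse, leaving f ≈ 0.1025 of each dose.
At steady state, accumulation factor R = 1/(1 − e^(−kτ)) ≈ 1.1142.
Single-dose peak C₀ = D/Vd = 1678/218 ≈ 7.697 mcg/mL.
Steady-state peak Cmax,ss = C₀·R ≈ 7.697 × 1.1142 ≈ 8.576 mcg/mL.

8.6 mcg/mL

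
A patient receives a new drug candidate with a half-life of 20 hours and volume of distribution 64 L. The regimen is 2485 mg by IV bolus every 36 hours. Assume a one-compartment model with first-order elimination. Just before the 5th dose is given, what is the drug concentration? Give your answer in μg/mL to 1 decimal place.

15.5 μg/mL

f = (1/2)^(τ/t½) = (1/2)^(36/20) ≈ 0.2872.
C₀ = D/Vd = 2485/64 ≈ 38.828 μg/mL.
Before the 5th dose, 4 doses have been given. Superposition: Cmin = C₀·(f + f² + … + f^4).
≈ 38.828 × (0.2872 + 0.0825 + 0.0237 + 0.0068) ≈ 38.828 × 0.4002 ≈ 15.539 μg/mL.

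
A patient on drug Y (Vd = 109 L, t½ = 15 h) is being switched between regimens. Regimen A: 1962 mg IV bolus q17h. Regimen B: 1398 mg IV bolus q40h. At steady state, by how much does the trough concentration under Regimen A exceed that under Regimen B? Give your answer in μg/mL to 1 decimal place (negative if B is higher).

Regimen A: f = (1/2)^(17/15) ≈ 0.4559; Cmin,ss = (1962/109)·f/(1−f) ≈ 15.082 μg/mL.
Regimen B: f = (1/2)^(40/15) ≈ 0.1575; Cmin,ss = (1398/109)·f/(1−f) ≈ 2.398 μg/mL.
Difference ≈ 15.082 − 2.398 ≈ 12.684 μg/mL.

12.7 μg/mL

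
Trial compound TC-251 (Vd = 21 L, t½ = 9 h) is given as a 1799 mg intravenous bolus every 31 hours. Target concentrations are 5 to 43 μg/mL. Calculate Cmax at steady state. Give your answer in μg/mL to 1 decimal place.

94.3 μg/mL

Over one 31-h interval, 31/9 ≈ 3.4444 half-lives elapse, leaving f ≈ 0.0919 of each dose.
At steady state, accumulation factor R = 1/(1 − e^(−kτ)) ≈ 1.1012.
Each bolus raises the concentration by D/Vd = 1799/21 ≈ 85.667 μg/mL.
Steady-state peak Cmax,ss = C₀·R ≈ 85.667 × 1.1012 ≈ 94.337 μg/mL.
Peak 94.3 μg/mL vs MTC 43 μg/mL: exceeds toxic threshold.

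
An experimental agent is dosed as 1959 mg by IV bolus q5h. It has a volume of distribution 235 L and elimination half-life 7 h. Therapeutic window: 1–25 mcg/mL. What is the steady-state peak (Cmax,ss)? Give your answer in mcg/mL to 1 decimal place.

21.3 mcg/mL

Over one 5-h interval, 5/7 ≈ 0.71429 half-lives elapse, leaving f ≈ 0.6095 of each dose.
Accumulation ratio R = 1/(1 − f) ≈ 1/0.3905 ≈ 2.5608.
Each bolus raises the concentration by D/Vd = 1959/235 ≈ 8.336 mcg/mL.
Cmax,ss = C₀/(1 − f) ≈ 8.336/0.3905 ≈ 21.347 mcg/mL.
Peak 21.3 mcg/mL vs MTC 25 mcg/mL: below toxic threshold.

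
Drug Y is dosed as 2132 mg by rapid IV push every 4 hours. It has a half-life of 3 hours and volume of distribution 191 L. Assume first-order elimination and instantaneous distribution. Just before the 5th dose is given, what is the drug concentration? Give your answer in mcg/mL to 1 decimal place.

f = (1/2)^(τ/t½) = (1/2)^(4/3) ≈ 0.3969.
C₀ = D/Vd = 2132/191 ≈ 11.162 mcg/mL.
Before the 5th dose, 4 doses have been given. Superposition: Cmin = C₀·(f + f² + … + f^4).
≈ 11.162 × (0.3969 + 0.1575 + 0.0625 + 0.0248) ≈ 11.162 × 0.6417 ≈ 7.163 mcg/mL.

7.2 mcg/mL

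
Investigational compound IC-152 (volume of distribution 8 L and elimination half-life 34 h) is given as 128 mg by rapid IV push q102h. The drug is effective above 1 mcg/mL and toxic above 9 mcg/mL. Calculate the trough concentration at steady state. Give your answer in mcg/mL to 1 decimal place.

τ = 102 h = 3 half-lives, so f = (1/2)^3 = 0.125.
Accumulation ratio R = 1/(1 − f) = 1/0.875 = 8/7.
Single-dose peak C₀ = D/Vd = 128/8 = 16 mcg/mL.
Steady-state peak Cmax,ss = C₀·R = 16 × 8/7 ≈ 18.286 mcg/mL.
Steady-state trough Cmin,ss = Cmax,ss·f ≈ 18.286 × 0.125 ≈ 2.286 mcg/mL.
Trough 2.3 mcg/mL vs MEC 1 mcg/mL: adequate.

2.3 mcg/mL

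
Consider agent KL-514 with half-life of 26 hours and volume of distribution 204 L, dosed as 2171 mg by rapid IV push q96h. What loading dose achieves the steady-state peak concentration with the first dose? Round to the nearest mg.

f = (1/2)^(96/26) ≈ 0.077358; accumulation ratio R = 1/(1−f) ≈ 1.08384.
Loading dose to hit Cmax,ss on first dose: D_load = D_maint·R ≈ 2171 × 1.08384 ≈ 2353.02 mg.

2353 mg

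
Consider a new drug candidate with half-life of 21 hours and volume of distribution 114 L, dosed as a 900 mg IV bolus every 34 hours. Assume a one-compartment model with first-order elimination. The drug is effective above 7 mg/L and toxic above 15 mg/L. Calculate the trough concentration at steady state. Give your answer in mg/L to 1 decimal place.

3.8 mg/L

τ/t½ = 34/21 ≈ 1.619, so fraction remaining f = (1/2)^(34/21) ≈ 0.3256.
At steady state, accumulation factor R = 1/(1 − e^(−kτ)) ≈ 1.4828.
Each bolus raises the concentration by D/Vd = 900/114 ≈ 7.895 mg/L.
Steady-state peak Cmax,ss = C₀·R ≈ 7.895 × 1.4828 ≈ 11.707 mg/L.
Steady-state trough Cmin,ss = Cmax,ss·f ≈ 11.707 × 0.3256 ≈ 3.812 mg/L.
Trough 3.8 mg/L vs MEC 7 mg/L: subtherapeutic.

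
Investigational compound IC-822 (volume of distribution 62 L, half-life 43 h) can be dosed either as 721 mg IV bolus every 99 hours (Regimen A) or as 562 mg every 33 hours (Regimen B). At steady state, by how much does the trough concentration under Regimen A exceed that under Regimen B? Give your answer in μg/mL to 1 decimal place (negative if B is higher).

Regimen A: f = (1/2)^(99/43) ≈ 0.2027; Cmin,ss = (721/62)·f/(1−f) ≈ 2.956 μg/mL.
Regimen B: f = (1/2)^(33/43) ≈ 0.5875; Cmin,ss = (562/62)·f/(1−f) ≈ 12.910 μg/mL.
Difference ≈ 2.956 − 12.910 ≈ -9.954 μg/mL.

-10.0 μg/mL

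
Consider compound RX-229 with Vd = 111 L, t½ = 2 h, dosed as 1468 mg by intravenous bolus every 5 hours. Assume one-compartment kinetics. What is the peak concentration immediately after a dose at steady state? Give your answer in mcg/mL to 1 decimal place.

τ/t½ = 5/2 ≈ 2.5, so fraction remaining f = (1/2)^(5/2) ≈ 0.1768.
Accumulation ratio R = 1/(1 − f) ≈ 1/0.8232 ≈ 1.2148.
Each bolus raises the concentration by D/Vd = 1468/111 ≈ 13.225 mcg/mL.
Cmax,ss = C₀/(1 − f) ≈ 13.225/0.8232 ≈ 16.065 mcg/mL.

16.1 mcg/mL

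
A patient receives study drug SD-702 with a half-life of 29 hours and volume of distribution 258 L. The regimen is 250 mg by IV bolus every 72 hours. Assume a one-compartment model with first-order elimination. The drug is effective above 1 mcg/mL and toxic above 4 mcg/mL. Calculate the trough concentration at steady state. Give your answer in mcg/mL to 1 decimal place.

0.2 mcg/mL

Over one 72-h interval, 72/29 ≈ 2.4828 half-lives elapse, leaving f ≈ 0.1789 of each dose.
At steady state, accumulation factor R = 1/(1 − e^(−kτ)) ≈ 1.2179.
Single-dose peak C₀ = D/Vd = 250/258 ≈ 0.969 mcg/mL.
Cmax,ss = C₀/(1 − f) ≈ 0.969/0.8211 ≈ 1.180 mcg/mL.
One interval later, Cmin,ss = Cmax,ss·e^(−kτ) ≈ 1.180 × 0.1789 ≈ 0.211 mcg/mL.
Trough 0.2 mcg/mL vs MEC 1 mcg/mL: subtherapeutic.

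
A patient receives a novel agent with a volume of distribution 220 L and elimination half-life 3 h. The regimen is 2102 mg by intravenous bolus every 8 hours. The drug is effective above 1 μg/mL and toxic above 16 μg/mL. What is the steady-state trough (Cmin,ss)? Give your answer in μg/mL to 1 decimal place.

Over one 8-h interval, 8/3 ≈ 2.6667 half-lives elapse, leaving f ≈ 0.1575 of each dose.
At steady state, accumulation factor R = 1/(1 − e^(−kτ)) ≈ 1.1869.
Each bolus raises the concentration by D/Vd = 2102/220 ≈ 9.555 μg/mL.
Steady-state peak Cmax,ss = C₀·R ≈ 9.555 × 1.1869 ≈ 11.341 μg/mL.
Steady-state trough Cmin,ss = Cmax,ss·f ≈ 11.341 × 0.1575 ≈ 1.786 μg/mL.
Trough 1.8 μg/mL vs MEC 1 μg/mL: adequate.

1.8 μg/mL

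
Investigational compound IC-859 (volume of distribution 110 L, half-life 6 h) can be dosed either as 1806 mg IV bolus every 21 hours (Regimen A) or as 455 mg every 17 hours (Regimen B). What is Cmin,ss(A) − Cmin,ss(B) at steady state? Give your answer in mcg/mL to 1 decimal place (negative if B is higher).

0.9 mcg/mL

Regimen A: f = (1/2)^(21/6) ≈ 0.0884; Cmin,ss = (1806/110)·f/(1−f) ≈ 1.592 mcg/mL.
Regimen B: f = (1/2)^(17/6) ≈ 0.1403; Cmin,ss = (455/110)·f/(1−f) ≈ 0.675 mcg/mL.
Difference ≈ 1.592 − 0.675 ≈ 0.917 mcg/mL.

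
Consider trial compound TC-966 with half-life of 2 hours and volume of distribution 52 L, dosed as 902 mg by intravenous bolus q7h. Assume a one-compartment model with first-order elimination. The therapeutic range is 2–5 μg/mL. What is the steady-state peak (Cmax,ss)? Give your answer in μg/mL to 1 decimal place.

19.0 μg/mL

k = ln2/t½ = ln2/2 ≈ 0.346574 h⁻¹; fraction remaining f = e^(−kτ) = e^(−0.346574×7) ≈ 0.0884.
At steady state, accumulation factor R = 1/(1 − e^(−kτ)) ≈ 1.0970.
Each bolus raises the concentration by D/Vd = 902/52 ≈ 17.346 μg/mL.
Steady-state peak Cmax,ss = C₀·R ≈ 17.346 × 1.0970 ≈ 19.029 μg/mL.
Peak 19.0 μg/mL vs MTC 5 μg/mL: exceeds toxic threshold.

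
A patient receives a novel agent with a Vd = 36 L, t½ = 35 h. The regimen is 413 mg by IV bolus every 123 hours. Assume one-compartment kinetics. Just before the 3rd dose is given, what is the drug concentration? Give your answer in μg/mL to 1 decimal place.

f = (1/2)^(τ/t½) = (1/2)^(123/35) ≈ 0.0875.
C₀ = D/Vd = 413/36 ≈ 11.472 μg/mL.
Before the 3rd dose, 2 doses have been given. Superposition: Cmin = C₀·(f + f²).
≈ 11.472 × (0.0875 + 0.0077) ≈ 11.472 × 0.0952 ≈ 1.092 μg/mL.

1.1 μg/mL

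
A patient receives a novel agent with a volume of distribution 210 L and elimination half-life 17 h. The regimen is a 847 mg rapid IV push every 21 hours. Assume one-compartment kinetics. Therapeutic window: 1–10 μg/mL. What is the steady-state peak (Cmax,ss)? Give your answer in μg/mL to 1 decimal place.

k = ln2/t½ = ln2/17 ≈ 0.040773 h⁻¹; fraction remaining f = e^(−kτ) = e^(−0.040773×21) ≈ 0.4248.
Accumulation ratio R = 1/(1 − f) ≈ 1/0.5752 ≈ 1.7385.
Single-dose peak C₀ = D/Vd = 847/210 ≈ 4.033 μg/mL.
Steady-state peak Cmax,ss = C₀·R ≈ 4.033 × 1.7385 ≈ 7.011 μg/mL.
Peak 7.0 μg/mL vs MTC 10 μg/mL: below toxic threshold.

7.0 μg/mL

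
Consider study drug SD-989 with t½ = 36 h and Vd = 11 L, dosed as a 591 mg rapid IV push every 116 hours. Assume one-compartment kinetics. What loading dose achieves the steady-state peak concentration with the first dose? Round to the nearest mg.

f = (1/2)^(116/36) ≈ 0.107155; accumulation ratio R = 1/(1−f) ≈ 1.12002.
Loading dose to hit Cmax,ss on first dose: D_load = D_maint·R ≈ 591 × 1.12002 ≈ 661.93 mg.

662 mg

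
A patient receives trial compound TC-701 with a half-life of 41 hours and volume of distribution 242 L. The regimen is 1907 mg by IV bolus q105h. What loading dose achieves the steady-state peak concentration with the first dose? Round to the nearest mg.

2296 mg

f = (1/2)^(105/41) ≈ 0.169461; accumulation ratio R = 1/(1−f) ≈ 1.20404.
Loading dose to hit Cmax,ss on first dose: D_load = D_maint·R ≈ 1907 × 1.20404 ≈ 2296.10 mg.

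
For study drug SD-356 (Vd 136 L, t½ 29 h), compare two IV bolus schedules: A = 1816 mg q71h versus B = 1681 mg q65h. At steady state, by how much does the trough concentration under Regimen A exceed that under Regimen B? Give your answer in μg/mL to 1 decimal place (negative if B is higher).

-0.3 μg/mL

Regimen A: f = (1/2)^(71/29) ≈ 0.1832; Cmin,ss = (1816/136)·f/(1−f) ≈ 2.995 μg/mL.
Regimen B: f = (1/2)^(65/29) ≈ 0.2115; Cmin,ss = (1681/136)·f/(1−f) ≈ 3.315 μg/mL.
Difference ≈ 2.995 − 3.315 ≈ -0.320 μg/mL.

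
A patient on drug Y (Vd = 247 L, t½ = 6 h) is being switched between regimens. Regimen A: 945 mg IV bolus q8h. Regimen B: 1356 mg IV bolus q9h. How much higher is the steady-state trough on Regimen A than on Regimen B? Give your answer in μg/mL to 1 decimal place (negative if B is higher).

-0.5 μg/mL

Regimen A: f = (1/2)^(8/6) ≈ 0.3969; Cmin,ss = (945/247)·f/(1−f) ≈ 2.518 μg/mL.
Regimen B: f = (1/2)^(9/6) ≈ 0.3536; Cmin,ss = (1356/247)·f/(1−f) ≈ 3.003 μg/mL.
Difference ≈ 2.518 − 3.003 ≈ -0.485 μg/mL.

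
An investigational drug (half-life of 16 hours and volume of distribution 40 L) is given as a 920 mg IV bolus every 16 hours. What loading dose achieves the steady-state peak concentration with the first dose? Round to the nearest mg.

f = (1/2)^(16/16) ≈ 0.500000; accumulation ratio R = 1/(1−f) ≈ 2.00000.
Loading dose to hit Cmax,ss on first dose: D_load = D_maint·R ≈ 920 × 2.00000 ≈ 1840.00 mg.

1840 mg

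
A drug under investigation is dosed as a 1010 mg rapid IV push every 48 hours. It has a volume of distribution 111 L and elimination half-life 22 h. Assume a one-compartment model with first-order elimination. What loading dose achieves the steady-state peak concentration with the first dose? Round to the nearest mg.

f = (1/2)^(48/22) ≈ 0.220398; accumulation ratio R = 1/(1−f) ≈ 1.28271.
Loading dose to hit Cmax,ss on first dose: D_load = D_maint·R ≈ 1010 × 1.28271 ≈ 1295.54 mg.

1296 mg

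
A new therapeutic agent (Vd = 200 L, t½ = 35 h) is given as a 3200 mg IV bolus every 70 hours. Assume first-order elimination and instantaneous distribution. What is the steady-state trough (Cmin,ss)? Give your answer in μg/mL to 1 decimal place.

τ = 70 h = 2 half-lives, so f = (1/2)^2 = 0.25.
At steady state, R = 1/(1 − 0.25) = 4/3.
Single-dose peak C₀ = D/Vd = 3200/200 = 16 μg/mL.
Steady-state peak Cmax,ss = C₀·R = 16 × 4/3 ≈ 21.333 μg/mL.
Steady-state trough Cmin,ss = Cmax,ss·f ≈ 21.333 × 0.25 ≈ 5.333 μg/mL.

5.3 μg/mL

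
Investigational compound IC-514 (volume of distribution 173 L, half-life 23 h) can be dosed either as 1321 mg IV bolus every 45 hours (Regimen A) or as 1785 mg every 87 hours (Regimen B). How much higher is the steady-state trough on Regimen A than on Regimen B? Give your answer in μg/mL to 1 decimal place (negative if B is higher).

Regimen A: f = (1/2)^(45/23) ≈ 0.2576; Cmin,ss = (1321/173)·f/(1−f) ≈ 2.650 μg/mL.
Regimen B: f = (1/2)^(87/23) ≈ 0.0727; Cmin,ss = (1785/173)·f/(1−f) ≈ 0.809 μg/mL.
Difference ≈ 2.650 − 0.809 ≈ 1.841 μg/mL.

1.8 μg/mL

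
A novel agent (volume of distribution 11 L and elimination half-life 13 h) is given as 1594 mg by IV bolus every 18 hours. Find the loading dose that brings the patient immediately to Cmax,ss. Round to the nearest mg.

f = (1/2)^(18/13) ≈ 0.382992; accumulation ratio R = 1/(1−f) ≈ 1.62072.
Loading dose to hit Cmax,ss on first dose: D_load = D_maint·R ≈ 1594 × 1.62072 ≈ 2583.43 mg.

2583 mg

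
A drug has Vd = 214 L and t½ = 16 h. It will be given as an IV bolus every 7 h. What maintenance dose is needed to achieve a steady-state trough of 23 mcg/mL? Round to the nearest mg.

1744 mg

τ/t½ = 7/16 ≈ 0.4375, so f = (1/2)^(7/16) ≈ 0.738413.
Cmin,ss = (D/Vd)·f/(1−f), so D = Cmin,ss·Vd·(1−f)/f.
D = 23 × 214 × (1−f)/f ≈ 23 × 214 × 0.35426 ≈ 1743.67 mg.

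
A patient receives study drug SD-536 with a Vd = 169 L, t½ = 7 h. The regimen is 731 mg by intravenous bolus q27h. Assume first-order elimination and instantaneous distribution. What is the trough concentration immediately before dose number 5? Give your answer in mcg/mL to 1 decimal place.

0.3 mcg/mL

f = (1/2)^(τ/t½) = (1/2)^(27/7) ≈ 0.0690.
C₀ = D/Vd = 731/169 ≈ 4.325 mcg/mL.
Before the 5th dose, 4 doses have been given. Superposition: Cmin = C₀·(f + f² + … + f^4).
≈ 4.325 × (0.0690 + 0.0048 + 0.0003 + 0.0000) ≈ 4.325 × 0.0741 ≈ 0.320 mcg/mL.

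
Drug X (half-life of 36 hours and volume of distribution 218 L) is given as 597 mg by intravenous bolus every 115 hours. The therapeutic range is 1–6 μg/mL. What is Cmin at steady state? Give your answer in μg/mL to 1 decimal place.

Over one 115-h interval, 115/36 ≈ 3.1944 half-lives elapse, leaving f ≈ 0.1092 of each dose.
Single-dose peak C₀ = D/Vd = 597/218 ≈ 2.739 μg/mL.
Steady-state trough Cmin,ss = C₀·f/(1−f) ≈ 2.739 × 0.1092/0.8908 ≈ 0.336 μg/mL.
Trough 0.3 μg/mL vs MEC 1 μg/mL: subtherapeutic.

0.3 μg/mL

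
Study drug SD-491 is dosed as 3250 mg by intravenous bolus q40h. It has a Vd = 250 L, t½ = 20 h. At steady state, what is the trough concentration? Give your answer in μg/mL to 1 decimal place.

4.3 μg/mL

τ = 40 h = 2 half-lives, so f = (1/2)^2 = 0.25.
Accumulation ratio R = 1/(1 − f) = 1/0.75 = 4/3.
Single-dose peak C₀ = D/Vd = 3250/250 = 13 μg/mL.
Steady-state peak Cmax,ss = C₀·R = 13 × 4/3 ≈ 17.333 μg/mL.
Steady-state trough Cmin,ss = Cmax,ss·f ≈ 17.333 × 0.25 ≈ 4.333 μg/mL.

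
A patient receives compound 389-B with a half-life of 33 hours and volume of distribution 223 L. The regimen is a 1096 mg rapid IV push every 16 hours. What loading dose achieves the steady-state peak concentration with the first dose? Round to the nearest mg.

f = (1/2)^(16/33) ≈ 0.714572; accumulation ratio R = 1/(1−f) ≈ 3.50351.
Loading dose to hit Cmax,ss on first dose: D_load = D_maint·R ≈ 1096 × 3.50351 ≈ 3839.85 mg.

3840 mg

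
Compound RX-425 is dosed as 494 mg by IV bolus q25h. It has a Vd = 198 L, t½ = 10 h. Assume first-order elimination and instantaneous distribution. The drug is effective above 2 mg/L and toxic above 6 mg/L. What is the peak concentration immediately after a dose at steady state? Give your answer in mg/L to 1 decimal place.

3.0 mg/L

Over one 25-h interval, 25/10 ≈ 2.5 half-lives elapse, leaving f ≈ 0.1768 of each dose.
At steady state, accumulation factor R = 1/(1 − e^(−kτ)) ≈ 1.2148.
Single-dose peak C₀ = D/Vd = 494/198 ≈ 2.495 mg/L.
Cmax,ss = C₀/(1 − f) ≈ 2.495/0.8232 ≈ 3.031 mg/L.
Peak 3.0 mg/L vs MTC 6 mg/L: below toxic threshold.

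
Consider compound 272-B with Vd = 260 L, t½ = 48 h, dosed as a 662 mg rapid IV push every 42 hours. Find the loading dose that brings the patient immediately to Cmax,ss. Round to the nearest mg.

1456 mg

f = (1/2)^(42/48) ≈ 0.545254; accumulation ratio R = 1/(1−f) ≈ 2.19903.
Loading dose to hit Cmax,ss on first dose: D_load = D_maint·R ≈ 662 × 2.19903 ≈ 1455.76 mg.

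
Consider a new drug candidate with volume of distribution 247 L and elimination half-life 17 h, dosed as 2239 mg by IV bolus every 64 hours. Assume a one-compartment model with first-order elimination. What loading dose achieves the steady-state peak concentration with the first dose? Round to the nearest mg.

2417 mg

f = (1/2)^(64/17) ≈ 0.073572; accumulation ratio R = 1/(1−f) ≈ 1.07941.
Loading dose to hit Cmax,ss on first dose: D_load = D_maint·R ≈ 2239 × 1.07941 ≈ 2416.80 mg.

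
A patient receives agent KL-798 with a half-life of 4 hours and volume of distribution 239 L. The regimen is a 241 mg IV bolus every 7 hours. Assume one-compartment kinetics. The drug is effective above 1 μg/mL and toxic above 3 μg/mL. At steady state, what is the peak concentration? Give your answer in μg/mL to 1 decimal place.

1.4 μg/mL

τ/t½ = 7/4 ≈ 1.75, so fraction remaining f = (1/2)^(7/4) ≈ 0.2973.
At steady state, accumulation factor R = 1/(1 − e^(−kτ)) ≈ 1.4231.
Each bolus raises the concentration by D/Vd = 241/239 ≈ 1.008 μg/mL.
Steady-state peak Cmax,ss = C₀·R ≈ 1.008 × 1.4231 ≈ 1.434 μg/mL.
Peak 1.4 μg/mL vs MTC 3 μg/mL: below toxic threshold.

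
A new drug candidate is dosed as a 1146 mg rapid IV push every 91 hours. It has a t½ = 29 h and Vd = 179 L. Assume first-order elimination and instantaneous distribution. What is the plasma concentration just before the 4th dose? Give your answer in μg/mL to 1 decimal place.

f = (1/2)^(τ/t½) = (1/2)^(91/29) ≈ 0.1136.
C₀ = D/Vd = 1146/179 ≈ 6.402 μg/mL.
Before the 4th dose, 3 doses have been given. Superposition: Cmin = C₀·(f + f² + … + f^3).
≈ 6.402 × (0.1136 + 0.0129 + 0.0015) ≈ 6.402 × 0.1280 ≈ 0.819 μg/mL.

0.8 μg/mL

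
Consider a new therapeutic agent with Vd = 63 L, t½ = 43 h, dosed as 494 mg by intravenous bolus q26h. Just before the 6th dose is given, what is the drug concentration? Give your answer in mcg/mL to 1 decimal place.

13.2 mcg/mL

f = (1/2)^(τ/t½) = (1/2)^(26/43) ≈ 0.6576.
C₀ = D/Vd = 494/63 ≈ 7.841 mcg/mL.
Before the 6th dose, 5 doses have been given. Superposition: Cmin = C₀·(f + f² + … + f^5).
≈ 7.841 × (0.6576 + 0.4324 + 0.2844 + 0.1870 + 0.1230) ≈ 7.841 × 1.6844 ≈ 13.207 mcg/mL.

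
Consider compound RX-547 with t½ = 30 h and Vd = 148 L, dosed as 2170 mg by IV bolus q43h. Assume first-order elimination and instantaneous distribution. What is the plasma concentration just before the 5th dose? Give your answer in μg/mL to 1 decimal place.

f = (1/2)^(τ/t½) = (1/2)^(43/30) ≈ 0.3703.
C₀ = D/Vd = 2170/148 ≈ 14.662 μg/mL.
Before the 5th dose, 4 doses have been given. Superposition: Cmin = C₀·(f + f² + … + f^4).
≈ 14.662 × (0.3703 + 0.1371 + 0.0508 + 0.0188) ≈ 14.662 × 0.5770 ≈ 8.460 μg/mL.

8.5 μg/mL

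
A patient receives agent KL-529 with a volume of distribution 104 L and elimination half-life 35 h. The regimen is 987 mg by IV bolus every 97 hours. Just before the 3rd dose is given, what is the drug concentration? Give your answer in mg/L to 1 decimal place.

1.6 mg/L

f = (1/2)^(τ/t½) = (1/2)^(97/35) ≈ 0.1465.
C₀ = D/Vd = 987/104 ≈ 9.490 mg/L.
Before the 3rd dose, 2 doses have been given. Superposition: Cmin = C₀·(f + f²).
≈ 9.490 × (0.1465 + 0.0215) ≈ 9.490 × 0.1680 ≈ 1.594 mg/L.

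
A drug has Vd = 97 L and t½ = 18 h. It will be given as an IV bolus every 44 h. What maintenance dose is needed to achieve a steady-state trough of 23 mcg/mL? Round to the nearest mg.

τ/t½ = 44/18 ≈ 2.4444, so f = (1/2)^(44/18) ≈ 0.183717.
Cmin,ss = (D/Vd)·f/(1−f), so D = Cmin,ss·Vd·(1−f)/f.
D = 23 × 97 × (1−f)/f ≈ 23 × 97 × 4.44315 ≈ 9912.67 mg.

9913 mg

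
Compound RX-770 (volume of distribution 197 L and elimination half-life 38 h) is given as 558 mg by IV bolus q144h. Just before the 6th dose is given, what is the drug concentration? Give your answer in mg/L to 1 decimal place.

f = (1/2)^(τ/t½) = (1/2)^(144/38) ≈ 0.0723.
C₀ = D/Vd = 558/197 ≈ 2.832 mg/L.
Before the 6th dose, 5 doses have been given. Superposition: Cmin = C₀·(f + f² + … + f^5).
≈ 2.832 × (0.0723 + 0.0052 + 0.0004 + 0.0000 + 0.0000) ≈ 2.832 × 0.0779 ≈ 0.221 mg/L.

0.2 mg/L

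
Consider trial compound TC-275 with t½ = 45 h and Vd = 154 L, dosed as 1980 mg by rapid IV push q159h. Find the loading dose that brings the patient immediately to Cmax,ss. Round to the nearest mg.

2167 mg

f = (1/2)^(159/45) ≈ 0.086370; accumulation ratio R = 1/(1−f) ≈ 1.09453.
Loading dose to hit Cmax,ss on first dose: D_load = D_maint·R ≈ 1980 × 1.09453 ≈ 2167.17 mg.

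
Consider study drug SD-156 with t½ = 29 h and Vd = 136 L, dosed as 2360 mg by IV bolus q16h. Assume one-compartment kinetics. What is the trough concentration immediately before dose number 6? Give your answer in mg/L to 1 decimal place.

f = (1/2)^(τ/t½) = (1/2)^(16/29) ≈ 0.6822.
C₀ = D/Vd = 2360/136 ≈ 17.353 mg/L.
Before the 6th dose, 5 doses have been given. Superposition: Cmin = C₀·(f + f² + … + f^5).
≈ 17.353 × (0.6822 + 0.4654 + 0.3175 + 0.2166 + 0.1478) ≈ 17.353 × 1.8295 ≈ 31.747 mg/L.

31.7 mg/L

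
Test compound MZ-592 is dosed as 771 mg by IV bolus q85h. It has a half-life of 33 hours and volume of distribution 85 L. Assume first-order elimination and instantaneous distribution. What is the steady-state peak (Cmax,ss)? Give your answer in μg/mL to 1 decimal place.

10.9 μg/mL

k = ln2/t½ = ln2/33 ≈ 0.021004 h⁻¹; fraction remaining f = e^(−kτ) = e^(−0.021004×85) ≈ 0.1677.
At steady state, accumulation factor R = 1/(1 − e^(−kτ)) ≈ 1.2015.
Each bolus raises the concentration by D/Vd = 771/85 ≈ 9.071 μg/mL.
Cmax,ss = C₀/(1 − f) ≈ 9.071/0.8323 ≈ 10.899 μg/mL.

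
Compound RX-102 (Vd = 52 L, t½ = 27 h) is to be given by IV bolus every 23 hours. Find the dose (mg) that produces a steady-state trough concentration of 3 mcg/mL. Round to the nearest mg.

τ/t½ = 23/27 ≈ 0.85185, so f = (1/2)^(23/27) ≈ 0.554073.
Cmin,ss = (D/Vd)·f/(1−f), so D = Cmin,ss·Vd·(1−f)/f.
D = 3 × 52 × (1−f)/f ≈ 3 × 52 × 0.80482 ≈ 125.55 mg.

126 mg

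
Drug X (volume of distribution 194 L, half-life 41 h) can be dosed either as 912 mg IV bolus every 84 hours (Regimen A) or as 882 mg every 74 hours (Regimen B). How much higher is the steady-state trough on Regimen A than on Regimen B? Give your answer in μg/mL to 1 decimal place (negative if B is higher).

Regimen A: f = (1/2)^(84/41) ≈ 0.2417; Cmin,ss = (912/194)·f/(1−f) ≈ 1.498 μg/mL.
Regimen B: f = (1/2)^(74/41) ≈ 0.2862; Cmin,ss = (882/194)·f/(1−f) ≈ 1.823 μg/mL.
Difference ≈ 1.498 − 1.823 ≈ -0.325 μg/mL.

-0.3 μg/mL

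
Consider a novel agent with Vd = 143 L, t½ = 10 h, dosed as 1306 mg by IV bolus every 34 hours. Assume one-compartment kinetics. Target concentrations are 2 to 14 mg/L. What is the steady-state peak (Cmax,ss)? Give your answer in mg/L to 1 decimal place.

Over one 34-h interval, 34/10 ≈ 3.4 half-lives elapse, leaving f ≈ 0.0947 of each dose.
Accumulation ratio R = 1/(1 − f) ≈ 1/0.9053 ≈ 1.1046.
Single-dose peak C₀ = D/Vd = 1306/143 ≈ 9.133 mg/L.
Steady-state peak Cmax,ss = C₀·R ≈ 9.133 × 1.1046 ≈ 10.088 mg/L.
Peak 10.1 mg/L vs MTC 14 mg/L: below toxic threshold.

10.1 mg/L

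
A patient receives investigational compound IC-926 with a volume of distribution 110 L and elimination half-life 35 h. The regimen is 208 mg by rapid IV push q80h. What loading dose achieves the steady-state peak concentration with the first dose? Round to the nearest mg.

262 mg

f = (1/2)^(80/35) ≈ 0.205084; accumulation ratio R = 1/(1−f) ≈ 1.25799.
Loading dose to hit Cmax,ss on first dose: D_load = D_maint·R ≈ 208 × 1.25799 ≈ 261.66 mg.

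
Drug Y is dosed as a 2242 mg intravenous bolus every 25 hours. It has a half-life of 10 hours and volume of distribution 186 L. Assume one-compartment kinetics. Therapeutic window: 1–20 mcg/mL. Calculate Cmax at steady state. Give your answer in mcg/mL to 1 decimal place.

14.6 mcg/mL

τ/t½ = 25/10 ≈ 2.5, so fraction remaining f = (1/2)^(25/10) ≈ 0.1768.
Accumulation ratio R = 1/(1 − f) ≈ 1/0.8232 ≈ 1.2148.
Each bolus raises the concentration by D/Vd = 2242/186 ≈ 12.054 mcg/mL.
Steady-state peak Cmax,ss = C₀·R ≈ 12.054 × 1.2148 ≈ 14.643 mcg/mL.
Peak 14.6 mcg/mL vs MTC 20 mcg/mL: below toxic threshold.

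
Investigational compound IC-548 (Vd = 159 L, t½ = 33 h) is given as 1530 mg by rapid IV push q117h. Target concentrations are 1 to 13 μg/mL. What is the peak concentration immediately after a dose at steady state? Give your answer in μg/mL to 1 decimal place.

10.5 μg/mL

τ/t½ = 117/33 ≈ 3.5455, so fraction remaining f = (1/2)^(117/33) ≈ 0.0856.
Accumulation ratio R = 1/(1 − f) ≈ 1/0.9144 ≈ 1.0936.
Each bolus raises the concentration by D/Vd = 1530/159 ≈ 9.623 μg/mL.
Steady-state peak Cmax,ss = C₀·R ≈ 9.623 × 1.0936 ≈ 10.524 μg/mL.
Peak 10.5 μg/mL vs MTC 13 μg/mL: below toxic threshold.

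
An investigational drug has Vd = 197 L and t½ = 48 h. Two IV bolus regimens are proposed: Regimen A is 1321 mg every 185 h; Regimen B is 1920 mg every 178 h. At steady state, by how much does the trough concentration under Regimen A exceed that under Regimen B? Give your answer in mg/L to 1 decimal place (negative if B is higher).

-0.3 mg/L

Regimen A: f = (1/2)^(185/48) ≈ 0.0691; Cmin,ss = (1321/197)·f/(1−f) ≈ 0.498 mg/L.
Regimen B: f = (1/2)^(178/48) ≈ 0.0765; Cmin,ss = (1920/197)·f/(1−f) ≈ 0.807 mg/L.
Difference ≈ 0.498 − 0.807 ≈ -0.309 mg/L.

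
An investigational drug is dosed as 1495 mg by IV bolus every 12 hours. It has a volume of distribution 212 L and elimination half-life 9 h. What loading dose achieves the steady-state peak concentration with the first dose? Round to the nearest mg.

2479 mg

f = (1/2)^(12/9) ≈ 0.396850; accumulation ratio R = 1/(1−f) ≈ 1.65796.
Loading dose to hit Cmax,ss on first dose: D_load = D_maint·R ≈ 1495 × 1.65796 ≈ 2478.65 mg.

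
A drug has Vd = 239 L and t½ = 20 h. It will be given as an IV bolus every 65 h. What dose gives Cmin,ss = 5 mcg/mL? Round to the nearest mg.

τ/t½ = 65/20 ≈ 3.25, so f = (1/2)^(65/20) ≈ 0.105112.
Cmin,ss = (D/Vd)·f/(1−f), so D = Cmin,ss·Vd·(1−f)/f.
D = 5 × 239 × (1−f)/f ≈ 5 × 239 × 8.51366 ≈ 10173.82 mg.

10174 mg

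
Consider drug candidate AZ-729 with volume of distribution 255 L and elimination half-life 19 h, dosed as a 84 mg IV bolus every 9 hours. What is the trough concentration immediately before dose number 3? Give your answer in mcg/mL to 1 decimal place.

0.4 mcg/mL

f = (1/2)^(τ/t½) = (1/2)^(9/19) ≈ 0.7201.
C₀ = D/Vd = 84/255 ≈ 0.329 mcg/mL.
Before the 3rd dose, 2 doses have been given. Superposition: Cmin = C₀·(f + f²).
≈ 0.329 × (0.7201 + 0.5185) ≈ 0.329 × 1.2386 ≈ 0.407 mcg/mL.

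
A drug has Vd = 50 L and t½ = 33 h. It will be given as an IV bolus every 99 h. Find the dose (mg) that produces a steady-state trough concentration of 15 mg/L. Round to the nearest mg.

5250 mg

τ/t½ = 99/33 ≈ 3, so f = (1/2)^(99/33) ≈ 0.125000.
Cmin,ss = (D/Vd)·f/(1−f), so D = Cmin,ss·Vd·(1−f)/f.
D = 15 × 50 × (1−f)/f ≈ 15 × 50 × 7.00000 ≈ 5250.00 mg.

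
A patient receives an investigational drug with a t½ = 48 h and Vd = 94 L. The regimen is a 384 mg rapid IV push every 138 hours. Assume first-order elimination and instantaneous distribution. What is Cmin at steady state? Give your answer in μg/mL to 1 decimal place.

0.6 μg/mL

k = ln2/t½ = ln2/48 ≈ 0.014441 h⁻¹; fraction remaining f = e^(−kτ) = e^(−0.014441×138) ≈ 0.1363.
Each bolus raises the concentration by D/Vd = 384/94 ≈ 4.085 μg/mL.
Steady-state trough Cmin,ss = C₀·f/(1−f) ≈ 4.085 × 0.1363/0.8637 ≈ 0.645 μg/mL.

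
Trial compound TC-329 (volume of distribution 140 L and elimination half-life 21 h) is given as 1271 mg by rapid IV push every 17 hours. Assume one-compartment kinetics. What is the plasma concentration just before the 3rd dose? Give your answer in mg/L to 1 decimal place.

8.1 mg/L

f = (1/2)^(τ/t½) = (1/2)^(17/21) ≈ 0.5706.
C₀ = D/Vd = 1271/140 ≈ 9.079 mg/L.
Before the 3rd dose, 2 doses have been given. Superposition: Cmin = C₀·(f + f²).
≈ 9.079 × (0.5706 + 0.3256) ≈ 9.079 × 0.8962 ≈ 8.137 mg/L.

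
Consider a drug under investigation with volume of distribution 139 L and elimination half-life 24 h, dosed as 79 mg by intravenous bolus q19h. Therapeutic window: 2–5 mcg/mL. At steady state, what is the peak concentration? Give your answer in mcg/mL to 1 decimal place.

1.3 mcg/mL

k = ln2/t½ = ln2/24 ≈ 0.028881 h⁻¹; fraction remaining f = e^(−kτ) = e^(−0.028881×19) ≈ 0.5777.
At steady state, accumulation factor R = 1/(1 − e^(−kτ)) ≈ 2.3680.
Single-dose peak C₀ = D/Vd = 79/139 ≈ 0.568 mcg/mL.
Steady-state peak Cmax,ss = C₀·R ≈ 0.568 × 2.3680 ≈ 1.345 mcg/mL.
Peak 1.3 mcg/mL vs MTC 5 mcg/mL: below toxic threshold.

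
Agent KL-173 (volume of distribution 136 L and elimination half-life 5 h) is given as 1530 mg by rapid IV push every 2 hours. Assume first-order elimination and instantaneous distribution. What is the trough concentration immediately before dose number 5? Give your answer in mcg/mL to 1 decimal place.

23.6 mcg/mL

f = (1/2)^(τ/t½) = (1/2)^(2/5) ≈ 0.7579.
C₀ = D/Vd = 1530/136 ≈ 11.250 mcg/mL.
Before the 5th dose, 4 doses have been given. Superposition: Cmin = C₀·(f + f² + … + f^4).
≈ 11.250 × (0.7579 + 0.5744 + 0.4353 + 0.3299) ≈ 11.250 × 2.0975 ≈ 23.597 mcg/mL.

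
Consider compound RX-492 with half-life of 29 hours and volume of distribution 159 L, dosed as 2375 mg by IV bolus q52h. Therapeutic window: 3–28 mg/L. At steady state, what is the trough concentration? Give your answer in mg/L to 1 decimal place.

Over one 52-h interval, 52/29 ≈ 1.7931 half-lives elapse, leaving f ≈ 0.2886 of each dose.
Each bolus raises the concentration by D/Vd = 2375/159 ≈ 14.937 mg/L.
Steady-state trough Cmin,ss = C₀·f/(1−f) ≈ 14.937 × 0.2886/0.7114 ≈ 6.060 mg/L.
Trough 6.1 mg/L vs MEC 3 mg/L: adequate.

6.1 mg/L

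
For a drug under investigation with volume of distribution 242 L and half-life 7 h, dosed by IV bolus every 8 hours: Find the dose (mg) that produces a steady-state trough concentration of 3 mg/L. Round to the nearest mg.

τ/t½ = 8/7 ≈ 1.1429, so f = (1/2)^(8/7) ≈ 0.452862.
Cmin,ss = (D/Vd)·f/(1−f), so D = Cmin,ss·Vd·(1−f)/f.
D = 3 × 242 × (1−f)/f ≈ 3 × 242 × 1.20818 ≈ 877.14 mg.

877 mg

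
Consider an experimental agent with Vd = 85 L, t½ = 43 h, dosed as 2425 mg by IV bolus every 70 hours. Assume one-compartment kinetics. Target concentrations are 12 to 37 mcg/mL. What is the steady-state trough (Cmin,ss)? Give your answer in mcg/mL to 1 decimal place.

τ/t½ = 70/43 ≈ 1.6279, so fraction remaining f = (1/2)^(70/43) ≈ 0.3236.
Single-dose peak C₀ = D/Vd = 2425/85 ≈ 28.529 mcg/mL.
Steady-state trough Cmin,ss = C₀·f/(1−f) ≈ 28.529 × 0.3236/0.6764 ≈ 13.649 mcg/mL.
Trough 13.6 mcg/mL vs MEC 12 mcg/mL: adequate.

13.6 mcg/mL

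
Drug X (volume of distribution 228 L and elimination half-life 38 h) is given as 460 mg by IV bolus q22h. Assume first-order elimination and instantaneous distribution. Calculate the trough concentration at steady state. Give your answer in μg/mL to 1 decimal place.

4.1 μg/mL

Over one 22-h interval, 22/38 ≈ 0.57895 half-lives elapse, leaving f ≈ 0.6695 of each dose.
Accumulation ratio R = 1/(1 − f) ≈ 1/0.3305 ≈ 3.0257.
Single-dose peak C₀ = D/Vd = 460/228 ≈ 2.018 μg/mL.
Steady-state peak Cmax,ss = C₀·R ≈ 2.018 × 3.0257 ≈ 6.106 μg/mL.
Steady-state trough Cmin,ss = Cmax,ss·f ≈ 6.106 × 0.6695 ≈ 4.088 μg/mL.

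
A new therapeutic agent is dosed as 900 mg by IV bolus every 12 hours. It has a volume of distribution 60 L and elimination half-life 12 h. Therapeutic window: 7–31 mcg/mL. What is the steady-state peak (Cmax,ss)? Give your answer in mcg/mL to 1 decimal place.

The dosing interval is 1 half-life, so f = 2^(−1) = 0.5.
At steady state, R = 1/(1 − 0.5) = 2/1.
Single-dose peak C₀ = D/Vd = 900/60 = 15 mcg/mL.
Steady-state peak Cmax,ss = C₀·R = 15 × 2/1 ≈ 30.000 mcg/mL.
Peak 30.0 mcg/mL vs MTC 31 mcg/mL: below toxic threshold.

30.0 mcg/mL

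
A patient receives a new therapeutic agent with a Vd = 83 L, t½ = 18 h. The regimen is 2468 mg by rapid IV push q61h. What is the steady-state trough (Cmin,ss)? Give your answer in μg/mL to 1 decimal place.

3.1 μg/mL

k = ln2/t½ = ln2/18 ≈ 0.038508 h⁻¹; fraction remaining f = e^(−kτ) = e^(−0.038508×61) ≈ 0.0955.
Accumulation ratio R = 1/(1 − f) ≈ 1/0.9045 ≈ 1.1056.
Single-dose peak C₀ = D/Vd = 2468/83 ≈ 29.735 μg/mL.
Cmax,ss = C₀/(1 − f) ≈ 29.735/0.9045 ≈ 32.875 μg/mL.
One interval later, Cmin,ss = Cmax,ss·e^(−kτ) ≈ 32.875 × 0.0955 ≈ 3.140 μg/mL.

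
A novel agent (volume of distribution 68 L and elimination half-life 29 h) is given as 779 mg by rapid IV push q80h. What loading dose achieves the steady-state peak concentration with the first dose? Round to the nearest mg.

914 mg

f = (1/2)^(80/29) ≈ 0.147765; accumulation ratio R = 1/(1−f) ≈ 1.17339.
Loading dose to hit Cmax,ss on first dose: D_load = D_maint·R ≈ 779 × 1.17339 ≈ 914.07 mg.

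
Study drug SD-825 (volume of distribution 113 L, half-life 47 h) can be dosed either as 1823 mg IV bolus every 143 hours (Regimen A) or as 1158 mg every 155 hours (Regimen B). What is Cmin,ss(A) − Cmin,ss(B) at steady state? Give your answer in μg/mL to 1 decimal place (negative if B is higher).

1.1 μg/mL

Regimen A: f = (1/2)^(143/47) ≈ 0.1214; Cmin,ss = (1823/113)·f/(1−f) ≈ 2.229 μg/mL.
Regimen B: f = (1/2)^(155/47) ≈ 0.1017; Cmin,ss = (1158/113)·f/(1−f) ≈ 1.160 μg/mL.
Difference ≈ 2.229 − 1.160 ≈ 1.069 μg/mL.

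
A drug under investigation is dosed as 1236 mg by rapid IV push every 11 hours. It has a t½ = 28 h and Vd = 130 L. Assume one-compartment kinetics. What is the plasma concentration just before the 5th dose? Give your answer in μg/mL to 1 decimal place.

f = (1/2)^(τ/t½) = (1/2)^(11/28) ≈ 0.7616.
C₀ = D/Vd = 1236/130 ≈ 9.508 μg/mL.
Before the 5th dose, 4 doses have been given. Superposition: Cmin = C₀·(f + f² + … + f^4).
≈ 9.508 × (0.7616 + 0.5800 + 0.4418 + 0.3364) ≈ 9.508 × 2.1198 ≈ 20.155 μg/mL.

20.2 μg/mL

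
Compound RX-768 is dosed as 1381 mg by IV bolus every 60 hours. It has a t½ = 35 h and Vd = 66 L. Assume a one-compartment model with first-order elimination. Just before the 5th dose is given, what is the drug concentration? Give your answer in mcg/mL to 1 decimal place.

9.1 mcg/mL

f = (1/2)^(τ/t½) = (1/2)^(60/35) ≈ 0.3048.
C₀ = D/Vd = 1381/66 ≈ 20.924 mcg/mL.
Before the 5th dose, 4 doses have been given. Superposition: Cmin = C₀·(f + f² + … + f^4).
≈ 20.924 × (0.3048 + 0.0929 + 0.0283 + 0.0086) ≈ 20.924 × 0.4346 ≈ 9.094 mcg/mL.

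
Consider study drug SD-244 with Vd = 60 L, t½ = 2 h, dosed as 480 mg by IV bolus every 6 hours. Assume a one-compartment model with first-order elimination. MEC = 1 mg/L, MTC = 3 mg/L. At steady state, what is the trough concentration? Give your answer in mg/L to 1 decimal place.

1.1 mg/L

The dosing interval is 3 half-lives, so f = 2^(−3) = 0.125.
Accumulation ratio R = 1/(1 − f) = 1/0.875 = 8/7.
Single-dose peak C₀ = D/Vd = 480/60 = 8 mg/L.
Steady-state peak Cmax,ss = C₀·R = 8 × 8/7 ≈ 9.143 mg/L.
Steady-state trough Cmin,ss = Cmax,ss·f ≈ 9.143 × 0.125 ≈ 1.143 mg/L.
Trough 1.1 mg/L vs MEC 1 mg/L: adequate.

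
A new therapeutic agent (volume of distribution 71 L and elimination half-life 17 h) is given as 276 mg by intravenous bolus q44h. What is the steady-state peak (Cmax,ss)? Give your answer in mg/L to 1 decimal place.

4.7 mg/L

k = ln2/t½ = ln2/17 ≈ 0.040773 h⁻¹; fraction remaining f = e^(−kτ) = e^(−0.040773×44) ≈ 0.1663.
Accumulation ratio R = 1/(1 − f) ≈ 1/0.8337 ≈ 1.1995.
Single-dose peak C₀ = D/Vd = 276/71 ≈ 3.887 mg/L.
Cmax,ss = C₀/(1 − f) ≈ 3.887/0.8337 ≈ 4.662 mg/L.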